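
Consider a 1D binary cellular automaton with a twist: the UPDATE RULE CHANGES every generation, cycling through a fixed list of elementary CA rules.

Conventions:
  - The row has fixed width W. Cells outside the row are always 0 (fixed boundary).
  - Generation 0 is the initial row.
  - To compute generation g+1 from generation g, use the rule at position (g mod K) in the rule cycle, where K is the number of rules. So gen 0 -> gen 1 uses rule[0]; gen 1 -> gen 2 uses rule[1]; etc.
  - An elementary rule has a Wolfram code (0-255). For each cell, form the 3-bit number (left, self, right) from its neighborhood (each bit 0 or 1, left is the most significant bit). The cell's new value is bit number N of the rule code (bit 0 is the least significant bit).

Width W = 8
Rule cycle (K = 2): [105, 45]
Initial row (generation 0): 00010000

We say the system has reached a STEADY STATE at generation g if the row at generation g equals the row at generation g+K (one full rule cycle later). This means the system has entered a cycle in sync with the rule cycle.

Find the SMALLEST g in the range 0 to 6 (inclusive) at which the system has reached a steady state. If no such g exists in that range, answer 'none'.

Gen 0: 00010000
Gen 1 (rule 105): 11000111
Gen 2 (rule 45): 10010100
Gen 3 (rule 105): 00001001
Gen 4 (rule 45): 11101001
Gen 5 (rule 105): 10110000
Gen 6 (rule 45): 11100111
Gen 7 (rule 105): 10100101
Gen 8 (rule 45): 11100111

Answer: 6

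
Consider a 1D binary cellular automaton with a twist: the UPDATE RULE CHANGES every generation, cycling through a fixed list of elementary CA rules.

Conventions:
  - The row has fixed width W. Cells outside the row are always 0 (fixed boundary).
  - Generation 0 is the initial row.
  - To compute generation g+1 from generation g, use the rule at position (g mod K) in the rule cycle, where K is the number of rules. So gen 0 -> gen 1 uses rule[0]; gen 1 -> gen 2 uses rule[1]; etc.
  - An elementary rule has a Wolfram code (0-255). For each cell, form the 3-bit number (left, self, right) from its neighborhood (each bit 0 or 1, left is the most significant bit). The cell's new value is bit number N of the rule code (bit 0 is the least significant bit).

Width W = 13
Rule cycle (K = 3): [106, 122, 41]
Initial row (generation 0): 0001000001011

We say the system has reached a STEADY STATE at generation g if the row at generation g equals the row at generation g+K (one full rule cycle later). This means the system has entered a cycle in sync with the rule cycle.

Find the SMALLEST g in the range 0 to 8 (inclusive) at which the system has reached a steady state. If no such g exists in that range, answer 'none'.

Answer: none

Derivation:
Gen 0: 0001000001011
Gen 1 (rule 106): 0010000010111
Gen 2 (rule 122): 0101000101101
Gen 3 (rule 41): 0010010011010
Gen 4 (rule 106): 0100100111100
Gen 5 (rule 122): 1011011100110
Gen 6 (rule 41): 0110110000100
Gen 7 (rule 106): 1111110001000
Gen 8 (rule 122): 1000011010100
Gen 9 (rule 41): 0011010101001
Gen 10 (rule 106): 0111101010010
Gen 11 (rule 122): 1100110101101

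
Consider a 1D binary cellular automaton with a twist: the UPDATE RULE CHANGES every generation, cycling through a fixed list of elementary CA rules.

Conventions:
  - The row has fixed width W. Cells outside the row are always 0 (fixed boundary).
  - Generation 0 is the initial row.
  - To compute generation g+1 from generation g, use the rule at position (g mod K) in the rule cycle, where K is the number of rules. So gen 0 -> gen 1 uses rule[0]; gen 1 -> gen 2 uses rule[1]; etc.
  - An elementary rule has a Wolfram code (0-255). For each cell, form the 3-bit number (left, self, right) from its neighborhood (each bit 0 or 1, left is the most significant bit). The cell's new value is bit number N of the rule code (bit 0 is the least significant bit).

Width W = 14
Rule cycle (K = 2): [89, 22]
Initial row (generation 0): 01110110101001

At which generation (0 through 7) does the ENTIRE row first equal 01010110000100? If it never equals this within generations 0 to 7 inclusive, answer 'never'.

Answer: 1

Derivation:
Gen 0: 01110110101001
Gen 1 (rule 89): 01010110000100
Gen 2 (rule 22): 11010001001110
Gen 3 (rule 89): 11001100101011
Gen 4 (rule 22): 00110011101000
Gen 5 (rule 89): 10111010100111
Gen 6 (rule 22): 10000010111000
Gen 7 (rule 89): 01111000101111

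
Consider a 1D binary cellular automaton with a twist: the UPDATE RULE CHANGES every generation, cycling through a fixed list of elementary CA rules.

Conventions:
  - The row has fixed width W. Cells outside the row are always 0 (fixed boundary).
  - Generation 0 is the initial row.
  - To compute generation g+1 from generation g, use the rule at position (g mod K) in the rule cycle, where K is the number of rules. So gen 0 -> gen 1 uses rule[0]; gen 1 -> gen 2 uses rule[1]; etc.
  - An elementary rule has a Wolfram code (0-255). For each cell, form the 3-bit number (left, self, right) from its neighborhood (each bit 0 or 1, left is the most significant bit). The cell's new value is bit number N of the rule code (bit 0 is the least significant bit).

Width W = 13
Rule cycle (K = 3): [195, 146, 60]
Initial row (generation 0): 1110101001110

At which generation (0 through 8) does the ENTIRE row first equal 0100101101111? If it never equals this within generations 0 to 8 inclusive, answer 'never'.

Answer: never

Derivation:
Gen 0: 1110101001110
Gen 1 (rule 195): 0110000010110
Gen 2 (rule 146): 1001000100001
Gen 3 (rule 60): 1101100110001
Gen 4 (rule 195): 0100101010110
Gen 5 (rule 146): 1011000000001
Gen 6 (rule 60): 1110100000001
Gen 7 (rule 195): 0110001111110
Gen 8 (rule 146): 1001010111101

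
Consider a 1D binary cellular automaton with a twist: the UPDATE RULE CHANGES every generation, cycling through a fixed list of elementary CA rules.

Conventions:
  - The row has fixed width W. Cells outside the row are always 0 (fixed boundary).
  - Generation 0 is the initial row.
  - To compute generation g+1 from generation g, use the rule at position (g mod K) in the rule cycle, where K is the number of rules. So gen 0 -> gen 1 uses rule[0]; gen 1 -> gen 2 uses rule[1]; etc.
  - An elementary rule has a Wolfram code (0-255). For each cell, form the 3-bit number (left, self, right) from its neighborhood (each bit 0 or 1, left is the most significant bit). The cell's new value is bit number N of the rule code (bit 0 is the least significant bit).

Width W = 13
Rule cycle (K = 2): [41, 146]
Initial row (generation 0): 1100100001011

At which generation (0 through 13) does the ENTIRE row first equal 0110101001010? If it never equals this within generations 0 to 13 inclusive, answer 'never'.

Gen 0: 1100100001011
Gen 1 (rule 41): 1000001100110
Gen 2 (rule 146): 0100010011001
Gen 3 (rule 41): 0001000010000
Gen 4 (rule 146): 0010100101000
Gen 5 (rule 41): 1001000010011
Gen 6 (rule 146): 0110100101100
Gen 7 (rule 41): 0101000011001
Gen 8 (rule 146): 1000100100110
Gen 9 (rule 41): 0010000000100
Gen 10 (rule 146): 0101000001010
Gen 11 (rule 41): 0010011100100
Gen 12 (rule 146): 0101101011010
Gen 13 (rule 41): 0011010110100

Answer: never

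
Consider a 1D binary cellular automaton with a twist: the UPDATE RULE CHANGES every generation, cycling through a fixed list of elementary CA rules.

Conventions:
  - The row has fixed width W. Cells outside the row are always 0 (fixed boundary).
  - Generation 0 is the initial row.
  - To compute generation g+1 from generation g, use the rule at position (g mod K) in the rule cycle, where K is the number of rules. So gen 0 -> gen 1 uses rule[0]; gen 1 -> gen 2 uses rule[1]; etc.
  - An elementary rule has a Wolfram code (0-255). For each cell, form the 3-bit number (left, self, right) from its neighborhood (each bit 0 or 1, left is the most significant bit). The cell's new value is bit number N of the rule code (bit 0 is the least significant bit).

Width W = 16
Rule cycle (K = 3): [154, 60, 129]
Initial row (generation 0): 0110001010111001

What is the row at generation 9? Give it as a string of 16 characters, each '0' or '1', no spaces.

Answer: 0000111001001100

Derivation:
Gen 0: 0110001010111001
Gen 1 (rule 154): 1101010000110110
Gen 2 (rule 60): 1011111000101101
Gen 3 (rule 129): 0001110010000000
Gen 4 (rule 154): 0011101101000000
Gen 5 (rule 60): 0010011011100000
Gen 6 (rule 129): 1000000001001111
Gen 7 (rule 154): 0100000010111110
Gen 8 (rule 60): 0110000011100001
Gen 9 (rule 129): 0000111001001100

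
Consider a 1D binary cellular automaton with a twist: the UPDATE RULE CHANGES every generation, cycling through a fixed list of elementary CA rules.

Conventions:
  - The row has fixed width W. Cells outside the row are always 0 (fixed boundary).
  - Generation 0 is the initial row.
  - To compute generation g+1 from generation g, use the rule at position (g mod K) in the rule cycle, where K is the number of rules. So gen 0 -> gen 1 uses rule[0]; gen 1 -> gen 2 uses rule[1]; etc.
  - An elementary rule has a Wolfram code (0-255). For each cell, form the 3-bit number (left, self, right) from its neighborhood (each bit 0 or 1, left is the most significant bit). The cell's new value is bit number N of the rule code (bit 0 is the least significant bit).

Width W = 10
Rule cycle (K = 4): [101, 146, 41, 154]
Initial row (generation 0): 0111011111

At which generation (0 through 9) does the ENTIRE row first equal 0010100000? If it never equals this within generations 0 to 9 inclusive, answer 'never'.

Answer: 7

Derivation:
Gen 0: 0111011111
Gen 1 (rule 101): 0001100001
Gen 2 (rule 146): 0010010010
Gen 3 (rule 41): 1000000000
Gen 4 (rule 154): 0100000000
Gen 5 (rule 101): 0101111111
Gen 6 (rule 146): 1000111110
Gen 7 (rule 41): 0010100000
Gen 8 (rule 154): 0100010000
Gen 9 (rule 101): 0101010111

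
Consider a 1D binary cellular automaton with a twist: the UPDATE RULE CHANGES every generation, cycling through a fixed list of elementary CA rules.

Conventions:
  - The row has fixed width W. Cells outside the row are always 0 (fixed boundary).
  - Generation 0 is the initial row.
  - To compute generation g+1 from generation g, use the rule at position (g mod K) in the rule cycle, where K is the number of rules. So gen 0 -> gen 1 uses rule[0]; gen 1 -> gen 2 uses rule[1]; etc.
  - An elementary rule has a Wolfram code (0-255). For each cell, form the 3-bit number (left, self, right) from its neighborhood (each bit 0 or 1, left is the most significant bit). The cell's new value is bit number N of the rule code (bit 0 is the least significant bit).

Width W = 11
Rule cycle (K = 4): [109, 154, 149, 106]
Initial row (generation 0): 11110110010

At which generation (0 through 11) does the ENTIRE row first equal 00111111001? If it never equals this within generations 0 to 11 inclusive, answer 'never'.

Gen 0: 11110110010
Gen 1 (rule 109): 10011110010
Gen 2 (rule 154): 01111101101
Gen 3 (rule 149): 00111000001
Gen 4 (rule 106): 01101000010
Gen 5 (rule 109): 01111011010
Gen 6 (rule 154): 11110010001
Gen 7 (rule 149): 01101011101
Gen 8 (rule 106): 11110110110
Gen 9 (rule 109): 10011111110
Gen 10 (rule 154): 01111111101
Gen 11 (rule 149): 00111111001

Answer: 11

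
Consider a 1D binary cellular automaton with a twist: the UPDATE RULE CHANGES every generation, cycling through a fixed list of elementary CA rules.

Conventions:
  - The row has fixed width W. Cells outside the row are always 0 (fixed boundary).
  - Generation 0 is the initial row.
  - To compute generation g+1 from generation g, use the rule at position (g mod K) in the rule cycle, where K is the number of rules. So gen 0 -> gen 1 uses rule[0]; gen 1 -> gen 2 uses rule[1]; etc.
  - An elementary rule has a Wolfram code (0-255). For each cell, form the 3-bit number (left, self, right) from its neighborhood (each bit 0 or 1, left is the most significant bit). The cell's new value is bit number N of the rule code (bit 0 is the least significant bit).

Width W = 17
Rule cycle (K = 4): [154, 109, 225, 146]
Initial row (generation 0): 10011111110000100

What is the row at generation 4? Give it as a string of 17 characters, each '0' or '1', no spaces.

Answer: 00101101100101001

Derivation:
Gen 0: 10011111110000100
Gen 1 (rule 154): 01111111101001010
Gen 2 (rule 109): 01000000111001110
Gen 3 (rule 225): 00011110011000110
Gen 4 (rule 146): 00101101100101001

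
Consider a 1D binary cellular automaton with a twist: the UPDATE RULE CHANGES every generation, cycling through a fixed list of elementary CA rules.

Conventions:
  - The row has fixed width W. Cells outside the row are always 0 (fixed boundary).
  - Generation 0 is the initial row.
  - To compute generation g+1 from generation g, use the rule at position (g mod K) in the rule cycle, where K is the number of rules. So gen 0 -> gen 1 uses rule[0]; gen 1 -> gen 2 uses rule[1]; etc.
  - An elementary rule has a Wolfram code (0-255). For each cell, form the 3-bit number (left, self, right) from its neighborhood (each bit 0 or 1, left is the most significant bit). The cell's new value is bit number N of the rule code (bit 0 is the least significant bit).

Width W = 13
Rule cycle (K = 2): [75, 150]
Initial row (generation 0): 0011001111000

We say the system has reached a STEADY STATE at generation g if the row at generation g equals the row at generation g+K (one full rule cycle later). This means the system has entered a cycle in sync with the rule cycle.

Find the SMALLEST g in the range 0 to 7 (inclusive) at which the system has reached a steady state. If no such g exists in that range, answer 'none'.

Answer: none

Derivation:
Gen 0: 0011001111000
Gen 1 (rule 75): 1111011001011
Gen 2 (rule 150): 0110000111000
Gen 3 (rule 75): 1110111101011
Gen 4 (rule 150): 0100011001000
Gen 5 (rule 75): 1001111010011
Gen 6 (rule 150): 1110110011100
Gen 7 (rule 75): 1010110110101
Gen 8 (rule 150): 1010000000101
Gen 9 (rule 75): 0000111111000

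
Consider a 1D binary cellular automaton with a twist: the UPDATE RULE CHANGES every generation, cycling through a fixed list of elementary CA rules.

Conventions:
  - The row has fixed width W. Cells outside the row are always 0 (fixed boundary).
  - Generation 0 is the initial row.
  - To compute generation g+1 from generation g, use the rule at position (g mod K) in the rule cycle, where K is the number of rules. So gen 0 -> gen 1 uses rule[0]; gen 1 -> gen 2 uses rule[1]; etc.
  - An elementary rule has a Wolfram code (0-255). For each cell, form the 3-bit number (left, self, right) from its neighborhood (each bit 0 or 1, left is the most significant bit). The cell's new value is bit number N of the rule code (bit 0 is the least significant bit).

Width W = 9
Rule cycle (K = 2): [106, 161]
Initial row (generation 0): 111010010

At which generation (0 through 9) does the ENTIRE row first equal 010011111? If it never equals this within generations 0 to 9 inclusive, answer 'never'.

Gen 0: 111010010
Gen 1 (rule 106): 101100100
Gen 2 (rule 161): 010000001
Gen 3 (rule 106): 100000010
Gen 4 (rule 161): 001111000
Gen 5 (rule 106): 011001000
Gen 6 (rule 161): 000000011
Gen 7 (rule 106): 000000111
Gen 8 (rule 161): 111110010
Gen 9 (rule 106): 100010100

Answer: never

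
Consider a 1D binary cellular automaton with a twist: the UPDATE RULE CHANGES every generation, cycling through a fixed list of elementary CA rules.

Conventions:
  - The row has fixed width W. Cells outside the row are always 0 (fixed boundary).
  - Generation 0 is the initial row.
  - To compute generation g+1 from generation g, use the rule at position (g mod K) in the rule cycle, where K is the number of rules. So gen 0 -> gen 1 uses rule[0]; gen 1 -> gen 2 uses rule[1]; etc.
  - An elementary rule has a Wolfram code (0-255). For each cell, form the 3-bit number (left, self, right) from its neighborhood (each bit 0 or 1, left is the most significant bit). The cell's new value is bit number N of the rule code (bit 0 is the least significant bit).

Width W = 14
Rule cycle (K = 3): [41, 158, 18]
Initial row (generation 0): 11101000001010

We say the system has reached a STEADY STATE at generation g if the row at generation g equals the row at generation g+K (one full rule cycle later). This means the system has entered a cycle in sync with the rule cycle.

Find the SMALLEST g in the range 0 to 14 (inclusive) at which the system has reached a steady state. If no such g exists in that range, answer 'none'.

Answer: 3

Derivation:
Gen 0: 11101000001010
Gen 1 (rule 41): 10010011100100
Gen 2 (rule 158): 11111111011110
Gen 3 (rule 18): 00000000000001
Gen 4 (rule 41): 11111111111100
Gen 5 (rule 158): 11111111111010
Gen 6 (rule 18): 00000000000001
Gen 7 (rule 41): 11111111111100
Gen 8 (rule 158): 11111111111010
Gen 9 (rule 18): 00000000000001
Gen 10 (rule 41): 11111111111100
Gen 11 (rule 158): 11111111111010
Gen 12 (rule 18): 00000000000001
Gen 13 (rule 41): 11111111111100
Gen 14 (rule 158): 11111111111010
Gen 15 (rule 18): 00000000000001
Gen 16 (rule 41): 11111111111100
Gen 17 (rule 158): 11111111111010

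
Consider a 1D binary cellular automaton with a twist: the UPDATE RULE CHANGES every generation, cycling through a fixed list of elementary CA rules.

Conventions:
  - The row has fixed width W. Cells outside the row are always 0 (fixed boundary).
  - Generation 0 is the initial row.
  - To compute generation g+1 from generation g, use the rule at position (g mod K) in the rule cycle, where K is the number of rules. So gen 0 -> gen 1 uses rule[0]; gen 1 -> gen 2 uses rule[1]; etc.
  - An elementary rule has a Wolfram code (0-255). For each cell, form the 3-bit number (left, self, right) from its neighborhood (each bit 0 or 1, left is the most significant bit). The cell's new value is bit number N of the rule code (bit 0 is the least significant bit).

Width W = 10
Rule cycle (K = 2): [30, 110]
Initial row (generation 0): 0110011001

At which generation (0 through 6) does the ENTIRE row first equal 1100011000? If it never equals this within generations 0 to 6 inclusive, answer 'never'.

Gen 0: 0110011001
Gen 1 (rule 30): 1101110111
Gen 2 (rule 110): 1111011101
Gen 3 (rule 30): 1000010001
Gen 4 (rule 110): 1000110011
Gen 5 (rule 30): 1101101110
Gen 6 (rule 110): 1111111010

Answer: never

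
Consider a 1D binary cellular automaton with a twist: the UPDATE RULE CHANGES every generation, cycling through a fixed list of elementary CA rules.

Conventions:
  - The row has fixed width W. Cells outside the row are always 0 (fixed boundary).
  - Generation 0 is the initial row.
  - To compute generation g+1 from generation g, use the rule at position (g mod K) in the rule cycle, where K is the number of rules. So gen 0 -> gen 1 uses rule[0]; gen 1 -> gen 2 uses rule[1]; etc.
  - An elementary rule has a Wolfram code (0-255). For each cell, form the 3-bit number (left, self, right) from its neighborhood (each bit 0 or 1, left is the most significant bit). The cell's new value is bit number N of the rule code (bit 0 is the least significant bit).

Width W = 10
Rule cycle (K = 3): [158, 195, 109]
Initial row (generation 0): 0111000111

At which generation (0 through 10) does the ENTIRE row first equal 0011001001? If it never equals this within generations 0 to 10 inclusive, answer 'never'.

Answer: never

Derivation:
Gen 0: 0111000111
Gen 1 (rule 158): 1110101110
Gen 2 (rule 195): 0110000110
Gen 3 (rule 109): 0110110110
Gen 4 (rule 158): 1100100101
Gen 5 (rule 195): 0101001000
Gen 6 (rule 109): 0111001011
Gen 7 (rule 158): 1110111010
Gen 8 (rule 195): 0110011000
Gen 9 (rule 109): 0110011011
Gen 10 (rule 158): 1101110010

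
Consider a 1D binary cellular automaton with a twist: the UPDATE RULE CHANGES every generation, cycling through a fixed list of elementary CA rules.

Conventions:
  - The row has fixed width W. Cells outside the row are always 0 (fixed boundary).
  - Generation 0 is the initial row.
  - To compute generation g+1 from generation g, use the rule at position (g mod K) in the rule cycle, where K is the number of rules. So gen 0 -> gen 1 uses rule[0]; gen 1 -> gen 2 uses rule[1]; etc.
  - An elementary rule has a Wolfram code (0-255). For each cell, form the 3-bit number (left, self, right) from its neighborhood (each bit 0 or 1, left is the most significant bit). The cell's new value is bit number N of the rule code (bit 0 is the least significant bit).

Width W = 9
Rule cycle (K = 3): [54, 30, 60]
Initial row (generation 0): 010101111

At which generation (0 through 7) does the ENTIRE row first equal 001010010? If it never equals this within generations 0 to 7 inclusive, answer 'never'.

Answer: 4

Derivation:
Gen 0: 010101111
Gen 1 (rule 54): 111110000
Gen 2 (rule 30): 100001000
Gen 3 (rule 60): 110001100
Gen 4 (rule 54): 001010010
Gen 5 (rule 30): 011011111
Gen 6 (rule 60): 010110000
Gen 7 (rule 54): 111001000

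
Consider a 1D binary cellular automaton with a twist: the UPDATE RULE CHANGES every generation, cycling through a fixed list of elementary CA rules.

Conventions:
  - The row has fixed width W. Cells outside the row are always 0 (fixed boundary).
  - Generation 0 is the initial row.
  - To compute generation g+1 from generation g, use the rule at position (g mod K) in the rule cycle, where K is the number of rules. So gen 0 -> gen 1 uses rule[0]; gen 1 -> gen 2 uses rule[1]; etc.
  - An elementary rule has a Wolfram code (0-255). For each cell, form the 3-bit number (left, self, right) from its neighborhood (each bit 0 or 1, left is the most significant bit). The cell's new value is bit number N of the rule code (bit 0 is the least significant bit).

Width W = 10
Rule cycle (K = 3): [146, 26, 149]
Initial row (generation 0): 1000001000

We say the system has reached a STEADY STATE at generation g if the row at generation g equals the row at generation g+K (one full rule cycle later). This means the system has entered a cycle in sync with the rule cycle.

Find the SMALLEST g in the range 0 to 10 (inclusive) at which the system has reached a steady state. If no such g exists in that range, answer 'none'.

Answer: 9

Derivation:
Gen 0: 1000001000
Gen 1 (rule 146): 0100010100
Gen 2 (rule 26): 1010100010
Gen 3 (rule 149): 1010111011
Gen 4 (rule 146): 0000010000
Gen 5 (rule 26): 0000101000
Gen 6 (rule 149): 1110101111
Gen 7 (rule 146): 0100000110
Gen 8 (rule 26): 1010001101
Gen 9 (rule 149): 1011100001
Gen 10 (rule 146): 0001010010
Gen 11 (rule 26): 0010001101
Gen 12 (rule 149): 1011100001
Gen 13 (rule 146): 0001010010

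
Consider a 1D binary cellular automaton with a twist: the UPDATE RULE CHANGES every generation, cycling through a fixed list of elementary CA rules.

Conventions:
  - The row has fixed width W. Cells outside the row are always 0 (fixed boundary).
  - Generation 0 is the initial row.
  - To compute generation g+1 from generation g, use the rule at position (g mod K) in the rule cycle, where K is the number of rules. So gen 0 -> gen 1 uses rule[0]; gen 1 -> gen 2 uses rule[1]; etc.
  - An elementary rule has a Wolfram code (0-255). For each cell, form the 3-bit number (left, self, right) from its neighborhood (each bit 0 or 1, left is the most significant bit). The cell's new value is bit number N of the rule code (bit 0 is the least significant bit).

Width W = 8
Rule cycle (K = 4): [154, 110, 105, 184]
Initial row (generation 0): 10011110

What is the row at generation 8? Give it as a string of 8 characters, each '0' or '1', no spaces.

Answer: 11110110

Derivation:
Gen 0: 10011110
Gen 1 (rule 154): 01111101
Gen 2 (rule 110): 11000111
Gen 3 (rule 105): 11010101
Gen 4 (rule 184): 10101010
Gen 5 (rule 154): 00000001
Gen 6 (rule 110): 00000011
Gen 7 (rule 105): 11111011
Gen 8 (rule 184): 11110110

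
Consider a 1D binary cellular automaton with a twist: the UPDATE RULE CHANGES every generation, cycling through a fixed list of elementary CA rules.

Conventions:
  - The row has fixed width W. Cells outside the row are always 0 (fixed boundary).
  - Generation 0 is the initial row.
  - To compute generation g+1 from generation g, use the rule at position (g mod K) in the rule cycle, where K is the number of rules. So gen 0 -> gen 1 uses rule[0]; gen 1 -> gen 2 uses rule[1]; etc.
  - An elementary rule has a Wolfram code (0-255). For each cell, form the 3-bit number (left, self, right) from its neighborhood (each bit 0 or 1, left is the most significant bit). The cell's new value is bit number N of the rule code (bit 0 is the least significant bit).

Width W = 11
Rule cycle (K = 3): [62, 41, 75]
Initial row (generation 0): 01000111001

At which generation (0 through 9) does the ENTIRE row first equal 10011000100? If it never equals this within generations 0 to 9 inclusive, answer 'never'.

Answer: 2

Derivation:
Gen 0: 01000111001
Gen 1 (rule 62): 11101100111
Gen 2 (rule 41): 10011000100
Gen 3 (rule 75): 00111011001
Gen 4 (rule 62): 01100110111
Gen 5 (rule 41): 01000101100
Gen 6 (rule 75): 10011001101
Gen 7 (rule 62): 11110111011
Gen 8 (rule 41): 10001100110
Gen 9 (rule 75): 00111101110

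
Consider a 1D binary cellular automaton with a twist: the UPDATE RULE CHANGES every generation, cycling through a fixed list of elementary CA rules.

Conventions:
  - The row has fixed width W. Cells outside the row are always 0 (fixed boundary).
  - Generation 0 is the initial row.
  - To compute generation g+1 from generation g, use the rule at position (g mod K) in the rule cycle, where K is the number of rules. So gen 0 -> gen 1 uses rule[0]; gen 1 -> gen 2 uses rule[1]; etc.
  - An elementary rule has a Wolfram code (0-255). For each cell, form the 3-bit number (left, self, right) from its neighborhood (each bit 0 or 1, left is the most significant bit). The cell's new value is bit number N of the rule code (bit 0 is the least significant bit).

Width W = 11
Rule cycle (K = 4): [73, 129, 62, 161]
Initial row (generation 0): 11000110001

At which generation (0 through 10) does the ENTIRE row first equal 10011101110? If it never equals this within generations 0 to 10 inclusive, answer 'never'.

Gen 0: 11000110001
Gen 1 (rule 73): 11010110100
Gen 2 (rule 129): 00000000001
Gen 3 (rule 62): 00000000011
Gen 4 (rule 161): 11111111000
Gen 5 (rule 73): 10000001011
Gen 6 (rule 129): 00111100000
Gen 7 (rule 62): 01100010000
Gen 8 (rule 161): 00001000111
Gen 9 (rule 73): 11100010101
Gen 10 (rule 129): 01001000000

Answer: never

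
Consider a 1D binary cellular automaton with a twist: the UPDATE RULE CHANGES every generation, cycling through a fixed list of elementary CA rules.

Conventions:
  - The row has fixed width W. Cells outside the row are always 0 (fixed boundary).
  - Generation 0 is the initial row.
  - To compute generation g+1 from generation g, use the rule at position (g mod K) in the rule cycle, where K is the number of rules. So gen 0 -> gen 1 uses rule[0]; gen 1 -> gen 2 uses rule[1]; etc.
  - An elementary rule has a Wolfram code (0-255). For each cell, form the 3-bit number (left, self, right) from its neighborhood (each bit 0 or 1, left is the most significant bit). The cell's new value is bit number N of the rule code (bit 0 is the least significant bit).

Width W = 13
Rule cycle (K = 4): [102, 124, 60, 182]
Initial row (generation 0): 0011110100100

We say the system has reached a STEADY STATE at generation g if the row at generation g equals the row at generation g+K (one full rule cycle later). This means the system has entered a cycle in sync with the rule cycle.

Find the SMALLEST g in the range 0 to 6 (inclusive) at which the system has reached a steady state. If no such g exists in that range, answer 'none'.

Answer: none

Derivation:
Gen 0: 0011110100100
Gen 1 (rule 102): 0100011101100
Gen 2 (rule 124): 0110010111110
Gen 3 (rule 60): 0101011100001
Gen 4 (rule 182): 1111101010011
Gen 5 (rule 102): 0000111110101
Gen 6 (rule 124): 0000100011111
Gen 7 (rule 60): 0000110010000
Gen 8 (rule 182): 0001001111000
Gen 9 (rule 102): 0011010001000
Gen 10 (rule 124): 0011111001100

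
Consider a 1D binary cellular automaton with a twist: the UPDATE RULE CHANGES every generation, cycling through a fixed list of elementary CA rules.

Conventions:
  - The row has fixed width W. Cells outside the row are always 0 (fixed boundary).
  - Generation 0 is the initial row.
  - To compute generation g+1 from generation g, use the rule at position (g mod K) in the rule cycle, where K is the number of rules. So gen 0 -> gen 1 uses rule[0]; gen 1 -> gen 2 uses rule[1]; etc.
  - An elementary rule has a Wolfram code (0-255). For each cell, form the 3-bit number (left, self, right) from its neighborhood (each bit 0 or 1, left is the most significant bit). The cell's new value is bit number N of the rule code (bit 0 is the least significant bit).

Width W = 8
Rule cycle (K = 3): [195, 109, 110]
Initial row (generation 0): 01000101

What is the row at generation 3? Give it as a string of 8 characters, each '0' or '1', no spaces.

Answer: 10111111

Derivation:
Gen 0: 01000101
Gen 1 (rule 195): 10011000
Gen 2 (rule 109): 10011011
Gen 3 (rule 110): 10111111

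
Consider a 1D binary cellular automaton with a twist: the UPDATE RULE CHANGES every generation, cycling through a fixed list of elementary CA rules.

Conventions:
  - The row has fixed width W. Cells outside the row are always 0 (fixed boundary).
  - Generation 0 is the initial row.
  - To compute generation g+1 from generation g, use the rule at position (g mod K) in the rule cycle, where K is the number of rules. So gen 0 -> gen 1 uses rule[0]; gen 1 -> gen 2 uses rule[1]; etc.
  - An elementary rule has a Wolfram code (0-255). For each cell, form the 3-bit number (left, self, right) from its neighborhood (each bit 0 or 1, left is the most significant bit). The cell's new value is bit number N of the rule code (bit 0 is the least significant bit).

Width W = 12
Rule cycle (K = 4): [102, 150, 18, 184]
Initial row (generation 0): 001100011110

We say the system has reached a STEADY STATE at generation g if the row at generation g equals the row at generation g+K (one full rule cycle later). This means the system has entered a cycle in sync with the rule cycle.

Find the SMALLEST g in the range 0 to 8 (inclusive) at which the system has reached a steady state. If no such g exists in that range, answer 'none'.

Answer: 3

Derivation:
Gen 0: 001100011110
Gen 1 (rule 102): 010100100010
Gen 2 (rule 150): 110111110111
Gen 3 (rule 18): 000000000000
Gen 4 (rule 184): 000000000000
Gen 5 (rule 102): 000000000000
Gen 6 (rule 150): 000000000000
Gen 7 (rule 18): 000000000000
Gen 8 (rule 184): 000000000000
Gen 9 (rule 102): 000000000000
Gen 10 (rule 150): 000000000000
Gen 11 (rule 18): 000000000000
Gen 12 (rule 184): 000000000000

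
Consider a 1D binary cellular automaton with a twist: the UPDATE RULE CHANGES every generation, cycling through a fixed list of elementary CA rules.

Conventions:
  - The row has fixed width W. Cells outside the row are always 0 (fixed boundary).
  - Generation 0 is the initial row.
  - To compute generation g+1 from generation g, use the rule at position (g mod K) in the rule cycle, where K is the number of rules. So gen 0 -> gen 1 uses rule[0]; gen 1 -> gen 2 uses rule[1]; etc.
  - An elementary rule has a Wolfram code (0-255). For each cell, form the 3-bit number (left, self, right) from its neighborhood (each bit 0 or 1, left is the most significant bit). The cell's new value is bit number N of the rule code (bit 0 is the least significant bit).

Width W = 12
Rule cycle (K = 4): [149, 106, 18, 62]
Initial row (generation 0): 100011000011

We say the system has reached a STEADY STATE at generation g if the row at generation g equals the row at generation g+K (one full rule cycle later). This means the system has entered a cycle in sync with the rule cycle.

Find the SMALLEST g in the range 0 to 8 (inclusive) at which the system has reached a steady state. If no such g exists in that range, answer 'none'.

Gen 0: 100011000011
Gen 1 (rule 149): 111000111000
Gen 2 (rule 106): 101001101000
Gen 3 (rule 18): 000110000100
Gen 4 (rule 62): 001101001110
Gen 5 (rule 149): 100001100101
Gen 6 (rule 106): 000011101010
Gen 7 (rule 18): 000100000001
Gen 8 (rule 62): 001110000011
Gen 9 (rule 149): 100101111000
Gen 10 (rule 106): 001011001000
Gen 11 (rule 18): 010000110100
Gen 12 (rule 62): 111001101110

Answer: none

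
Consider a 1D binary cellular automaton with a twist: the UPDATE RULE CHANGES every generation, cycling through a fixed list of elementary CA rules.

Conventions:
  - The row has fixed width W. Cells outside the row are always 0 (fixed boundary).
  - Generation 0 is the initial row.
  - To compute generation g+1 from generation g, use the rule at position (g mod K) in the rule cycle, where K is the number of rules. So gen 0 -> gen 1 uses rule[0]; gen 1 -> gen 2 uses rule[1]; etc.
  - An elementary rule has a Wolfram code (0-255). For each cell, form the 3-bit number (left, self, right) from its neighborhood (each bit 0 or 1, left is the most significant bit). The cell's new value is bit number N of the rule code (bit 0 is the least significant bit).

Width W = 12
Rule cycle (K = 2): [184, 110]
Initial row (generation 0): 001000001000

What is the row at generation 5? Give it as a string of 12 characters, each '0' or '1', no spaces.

Answer: 011101011101

Derivation:
Gen 0: 001000001000
Gen 1 (rule 184): 000100000100
Gen 2 (rule 110): 001100001100
Gen 3 (rule 184): 001010001010
Gen 4 (rule 110): 011110011110
Gen 5 (rule 184): 011101011101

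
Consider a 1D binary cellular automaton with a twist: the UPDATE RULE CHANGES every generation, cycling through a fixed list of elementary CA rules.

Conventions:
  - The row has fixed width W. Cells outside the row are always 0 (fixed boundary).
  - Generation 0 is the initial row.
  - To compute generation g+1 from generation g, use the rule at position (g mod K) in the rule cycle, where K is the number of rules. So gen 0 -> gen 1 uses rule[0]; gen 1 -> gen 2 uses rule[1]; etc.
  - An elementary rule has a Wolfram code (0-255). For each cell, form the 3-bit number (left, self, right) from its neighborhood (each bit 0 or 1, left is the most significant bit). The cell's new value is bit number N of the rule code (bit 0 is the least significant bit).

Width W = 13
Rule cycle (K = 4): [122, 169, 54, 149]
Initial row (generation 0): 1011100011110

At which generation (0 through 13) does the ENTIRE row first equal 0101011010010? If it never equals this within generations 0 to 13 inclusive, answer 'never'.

Answer: 4

Derivation:
Gen 0: 1011100011110
Gen 1 (rule 122): 0110110110011
Gen 2 (rule 169): 0101101100010
Gen 3 (rule 54): 1110010010111
Gen 4 (rule 149): 0101011010010
Gen 5 (rule 122): 1010111101101
Gen 6 (rule 169): 0101111011010
Gen 7 (rule 54): 1110000100111
Gen 8 (rule 149): 0101110110010
Gen 9 (rule 122): 1011011111101
Gen 10 (rule 169): 0110111111010
Gen 11 (rule 54): 1001000000111
Gen 12 (rule 149): 1101111110010
Gen 13 (rule 122): 1111000011101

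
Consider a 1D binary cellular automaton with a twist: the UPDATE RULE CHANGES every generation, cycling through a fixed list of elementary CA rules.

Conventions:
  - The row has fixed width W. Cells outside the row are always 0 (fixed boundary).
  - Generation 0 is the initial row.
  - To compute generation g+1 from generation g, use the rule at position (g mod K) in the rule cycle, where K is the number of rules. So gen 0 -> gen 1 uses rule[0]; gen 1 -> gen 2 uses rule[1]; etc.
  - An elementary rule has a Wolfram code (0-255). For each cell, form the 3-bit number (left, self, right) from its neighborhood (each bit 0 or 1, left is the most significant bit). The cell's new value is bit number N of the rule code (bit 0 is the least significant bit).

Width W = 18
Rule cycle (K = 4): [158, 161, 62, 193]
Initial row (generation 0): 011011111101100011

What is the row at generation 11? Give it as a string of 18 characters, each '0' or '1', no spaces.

Gen 0: 011011111101100011
Gen 1 (rule 158): 110011111001010110
Gen 2 (rule 161): 000001110000101000
Gen 3 (rule 62): 000011001001111100
Gen 4 (rule 193): 111001000000111101
Gen 5 (rule 158): 110111100001111001
Gen 6 (rule 161): 001011001100110000
Gen 7 (rule 62): 011110111011101000
Gen 8 (rule 193): 001110011001100011
Gen 9 (rule 158): 011101110111010110
Gen 10 (rule 161): 001010101010101000
Gen 11 (rule 62): 011111111111111100

Answer: 011111111111111100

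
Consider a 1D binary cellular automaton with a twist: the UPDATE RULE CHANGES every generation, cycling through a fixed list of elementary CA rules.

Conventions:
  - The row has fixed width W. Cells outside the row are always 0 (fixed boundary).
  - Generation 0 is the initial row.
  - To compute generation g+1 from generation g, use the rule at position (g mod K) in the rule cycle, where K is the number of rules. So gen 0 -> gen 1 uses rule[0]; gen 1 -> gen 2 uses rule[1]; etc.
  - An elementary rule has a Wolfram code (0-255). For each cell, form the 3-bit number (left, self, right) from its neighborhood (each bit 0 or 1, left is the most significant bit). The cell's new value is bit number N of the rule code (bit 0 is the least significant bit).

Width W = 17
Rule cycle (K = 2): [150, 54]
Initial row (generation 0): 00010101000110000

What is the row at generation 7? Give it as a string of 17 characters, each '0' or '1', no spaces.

Gen 0: 00010101000110000
Gen 1 (rule 150): 00110101101001000
Gen 2 (rule 54): 01001110011111100
Gen 3 (rule 150): 11110101101111010
Gen 4 (rule 54): 00001110010000111
Gen 5 (rule 150): 00010101111001010
Gen 6 (rule 54): 00111110000111111
Gen 7 (rule 150): 01011101001011110

Answer: 01011101001011110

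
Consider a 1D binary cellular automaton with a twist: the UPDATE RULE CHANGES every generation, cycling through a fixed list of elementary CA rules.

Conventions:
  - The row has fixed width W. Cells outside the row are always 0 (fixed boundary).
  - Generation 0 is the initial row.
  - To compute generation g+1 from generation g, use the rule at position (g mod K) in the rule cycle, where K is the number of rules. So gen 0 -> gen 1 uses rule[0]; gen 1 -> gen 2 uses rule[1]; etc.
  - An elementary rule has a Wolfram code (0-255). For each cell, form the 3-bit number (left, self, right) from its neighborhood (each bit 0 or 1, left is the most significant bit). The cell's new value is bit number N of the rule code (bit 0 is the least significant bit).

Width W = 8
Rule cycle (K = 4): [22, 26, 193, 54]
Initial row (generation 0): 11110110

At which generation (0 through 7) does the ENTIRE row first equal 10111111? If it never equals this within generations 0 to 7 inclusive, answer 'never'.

Answer: never

Derivation:
Gen 0: 11110110
Gen 1 (rule 22): 00000001
Gen 2 (rule 26): 00000010
Gen 3 (rule 193): 11111000
Gen 4 (rule 54): 00000100
Gen 5 (rule 22): 00001110
Gen 6 (rule 26): 00011001
Gen 7 (rule 193): 11001000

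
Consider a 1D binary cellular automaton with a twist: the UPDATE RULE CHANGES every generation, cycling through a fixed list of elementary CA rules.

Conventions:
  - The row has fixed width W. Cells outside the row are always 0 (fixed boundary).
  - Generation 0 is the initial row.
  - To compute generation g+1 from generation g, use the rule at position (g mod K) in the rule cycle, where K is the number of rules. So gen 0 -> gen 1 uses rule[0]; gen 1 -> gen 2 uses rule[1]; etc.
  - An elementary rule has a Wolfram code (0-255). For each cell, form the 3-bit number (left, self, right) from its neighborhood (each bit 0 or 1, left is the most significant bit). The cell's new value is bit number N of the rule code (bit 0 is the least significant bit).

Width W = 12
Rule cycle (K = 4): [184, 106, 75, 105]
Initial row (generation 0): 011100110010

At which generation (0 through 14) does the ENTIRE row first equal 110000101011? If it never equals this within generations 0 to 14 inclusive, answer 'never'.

Gen 0: 011100110010
Gen 1 (rule 184): 011010101001
Gen 2 (rule 106): 111101010010
Gen 3 (rule 75): 100100000100
Gen 4 (rule 105): 000001110001
Gen 5 (rule 184): 000001101000
Gen 6 (rule 106): 000011110000
Gen 7 (rule 75): 111110010111
Gen 8 (rule 105): 100010001101
Gen 9 (rule 184): 010001001010
Gen 10 (rule 106): 100010010100
Gen 11 (rule 75): 001100100001
Gen 12 (rule 105): 101100001100
Gen 13 (rule 184): 011010001010
Gen 14 (rule 106): 111100010100

Answer: never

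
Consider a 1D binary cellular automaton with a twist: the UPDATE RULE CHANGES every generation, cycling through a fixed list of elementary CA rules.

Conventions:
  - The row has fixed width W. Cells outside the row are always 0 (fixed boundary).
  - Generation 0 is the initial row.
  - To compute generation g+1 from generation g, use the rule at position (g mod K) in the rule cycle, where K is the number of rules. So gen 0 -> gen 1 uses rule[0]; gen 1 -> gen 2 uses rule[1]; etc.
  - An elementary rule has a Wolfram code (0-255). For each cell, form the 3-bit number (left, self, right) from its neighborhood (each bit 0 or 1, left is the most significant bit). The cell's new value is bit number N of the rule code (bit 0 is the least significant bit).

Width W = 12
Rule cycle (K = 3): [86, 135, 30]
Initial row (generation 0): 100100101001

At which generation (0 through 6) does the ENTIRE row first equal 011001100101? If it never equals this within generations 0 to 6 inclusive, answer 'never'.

Answer: 4

Derivation:
Gen 0: 100100101001
Gen 1 (rule 86): 111111101111
Gen 2 (rule 135): 011111000110
Gen 3 (rule 30): 110000101101
Gen 4 (rule 86): 011001100101
Gen 5 (rule 135): 100010001101
Gen 6 (rule 30): 110111011001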